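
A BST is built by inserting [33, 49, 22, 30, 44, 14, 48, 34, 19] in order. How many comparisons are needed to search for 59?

Search path for 59: 33 -> 49
Found: False
Comparisons: 2


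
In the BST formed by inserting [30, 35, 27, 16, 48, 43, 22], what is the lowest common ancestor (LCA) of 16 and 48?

Tree insertion order: [30, 35, 27, 16, 48, 43, 22]
Tree (level-order array): [30, 27, 35, 16, None, None, 48, None, 22, 43]
In a BST, the LCA of p=16, q=48 is the first node v on the
root-to-leaf path with p <= v <= q (go left if both < v, right if both > v).
Walk from root:
  at 30: 16 <= 30 <= 48, this is the LCA
LCA = 30


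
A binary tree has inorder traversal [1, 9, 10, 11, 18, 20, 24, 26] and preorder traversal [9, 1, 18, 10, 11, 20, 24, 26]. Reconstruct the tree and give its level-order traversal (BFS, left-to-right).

Inorder:  [1, 9, 10, 11, 18, 20, 24, 26]
Preorder: [9, 1, 18, 10, 11, 20, 24, 26]
Algorithm: preorder visits root first, so consume preorder in order;
for each root, split the current inorder slice at that value into
left-subtree inorder and right-subtree inorder, then recurse.
Recursive splits:
  root=9; inorder splits into left=[1], right=[10, 11, 18, 20, 24, 26]
  root=1; inorder splits into left=[], right=[]
  root=18; inorder splits into left=[10, 11], right=[20, 24, 26]
  root=10; inorder splits into left=[], right=[11]
  root=11; inorder splits into left=[], right=[]
  root=20; inorder splits into left=[], right=[24, 26]
  root=24; inorder splits into left=[], right=[26]
  root=26; inorder splits into left=[], right=[]
Reconstructed level-order: [9, 1, 18, 10, 20, 11, 24, 26]


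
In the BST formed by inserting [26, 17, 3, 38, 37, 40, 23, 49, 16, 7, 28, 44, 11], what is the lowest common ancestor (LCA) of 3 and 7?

Tree insertion order: [26, 17, 3, 38, 37, 40, 23, 49, 16, 7, 28, 44, 11]
Tree (level-order array): [26, 17, 38, 3, 23, 37, 40, None, 16, None, None, 28, None, None, 49, 7, None, None, None, 44, None, None, 11]
In a BST, the LCA of p=3, q=7 is the first node v on the
root-to-leaf path with p <= v <= q (go left if both < v, right if both > v).
Walk from root:
  at 26: both 3 and 7 < 26, go left
  at 17: both 3 and 7 < 17, go left
  at 3: 3 <= 3 <= 7, this is the LCA
LCA = 3


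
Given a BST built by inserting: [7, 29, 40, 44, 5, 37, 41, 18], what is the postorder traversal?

Tree insertion order: [7, 29, 40, 44, 5, 37, 41, 18]
Tree (level-order array): [7, 5, 29, None, None, 18, 40, None, None, 37, 44, None, None, 41]
Postorder traversal: [5, 18, 37, 41, 44, 40, 29, 7]


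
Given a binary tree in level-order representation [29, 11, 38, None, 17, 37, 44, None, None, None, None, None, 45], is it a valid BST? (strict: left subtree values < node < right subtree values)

Level-order array: [29, 11, 38, None, 17, 37, 44, None, None, None, None, None, 45]
Validate using subtree bounds (lo, hi): at each node, require lo < value < hi,
then recurse left with hi=value and right with lo=value.
Preorder trace (stopping at first violation):
  at node 29 with bounds (-inf, +inf): OK
  at node 11 with bounds (-inf, 29): OK
  at node 17 with bounds (11, 29): OK
  at node 38 with bounds (29, +inf): OK
  at node 37 with bounds (29, 38): OK
  at node 44 with bounds (38, +inf): OK
  at node 45 with bounds (44, +inf): OK
No violation found at any node.
Result: Valid BST


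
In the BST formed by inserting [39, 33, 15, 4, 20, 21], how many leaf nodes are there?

Tree built from: [39, 33, 15, 4, 20, 21]
Tree (level-order array): [39, 33, None, 15, None, 4, 20, None, None, None, 21]
Rule: A leaf has 0 children.
Per-node child counts:
  node 39: 1 child(ren)
  node 33: 1 child(ren)
  node 15: 2 child(ren)
  node 4: 0 child(ren)
  node 20: 1 child(ren)
  node 21: 0 child(ren)
Matching nodes: [4, 21]
Count of leaf nodes: 2


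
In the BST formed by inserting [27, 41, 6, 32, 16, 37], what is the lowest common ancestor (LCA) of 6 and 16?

Tree insertion order: [27, 41, 6, 32, 16, 37]
Tree (level-order array): [27, 6, 41, None, 16, 32, None, None, None, None, 37]
In a BST, the LCA of p=6, q=16 is the first node v on the
root-to-leaf path with p <= v <= q (go left if both < v, right if both > v).
Walk from root:
  at 27: both 6 and 16 < 27, go left
  at 6: 6 <= 6 <= 16, this is the LCA
LCA = 6


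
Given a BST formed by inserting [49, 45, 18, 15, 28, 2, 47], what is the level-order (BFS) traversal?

Tree insertion order: [49, 45, 18, 15, 28, 2, 47]
Tree (level-order array): [49, 45, None, 18, 47, 15, 28, None, None, 2]
BFS from the root, enqueuing left then right child of each popped node:
  queue [49] -> pop 49, enqueue [45], visited so far: [49]
  queue [45] -> pop 45, enqueue [18, 47], visited so far: [49, 45]
  queue [18, 47] -> pop 18, enqueue [15, 28], visited so far: [49, 45, 18]
  queue [47, 15, 28] -> pop 47, enqueue [none], visited so far: [49, 45, 18, 47]
  queue [15, 28] -> pop 15, enqueue [2], visited so far: [49, 45, 18, 47, 15]
  queue [28, 2] -> pop 28, enqueue [none], visited so far: [49, 45, 18, 47, 15, 28]
  queue [2] -> pop 2, enqueue [none], visited so far: [49, 45, 18, 47, 15, 28, 2]
Result: [49, 45, 18, 47, 15, 28, 2]


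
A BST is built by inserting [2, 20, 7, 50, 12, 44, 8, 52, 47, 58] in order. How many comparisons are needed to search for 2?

Search path for 2: 2
Found: True
Comparisons: 1


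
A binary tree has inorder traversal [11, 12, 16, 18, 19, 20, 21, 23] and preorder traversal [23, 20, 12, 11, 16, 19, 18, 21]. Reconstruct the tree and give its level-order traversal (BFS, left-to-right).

Inorder:  [11, 12, 16, 18, 19, 20, 21, 23]
Preorder: [23, 20, 12, 11, 16, 19, 18, 21]
Algorithm: preorder visits root first, so consume preorder in order;
for each root, split the current inorder slice at that value into
left-subtree inorder and right-subtree inorder, then recurse.
Recursive splits:
  root=23; inorder splits into left=[11, 12, 16, 18, 19, 20, 21], right=[]
  root=20; inorder splits into left=[11, 12, 16, 18, 19], right=[21]
  root=12; inorder splits into left=[11], right=[16, 18, 19]
  root=11; inorder splits into left=[], right=[]
  root=16; inorder splits into left=[], right=[18, 19]
  root=19; inorder splits into left=[18], right=[]
  root=18; inorder splits into left=[], right=[]
  root=21; inorder splits into left=[], right=[]
Reconstructed level-order: [23, 20, 12, 21, 11, 16, 19, 18]


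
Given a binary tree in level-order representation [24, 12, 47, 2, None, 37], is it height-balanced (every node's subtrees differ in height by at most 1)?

Tree (level-order array): [24, 12, 47, 2, None, 37]
Definition: a tree is height-balanced if, at every node, |h(left) - h(right)| <= 1 (empty subtree has height -1).
Bottom-up per-node check:
  node 2: h_left=-1, h_right=-1, diff=0 [OK], height=0
  node 12: h_left=0, h_right=-1, diff=1 [OK], height=1
  node 37: h_left=-1, h_right=-1, diff=0 [OK], height=0
  node 47: h_left=0, h_right=-1, diff=1 [OK], height=1
  node 24: h_left=1, h_right=1, diff=0 [OK], height=2
All nodes satisfy the balance condition.
Result: Balanced


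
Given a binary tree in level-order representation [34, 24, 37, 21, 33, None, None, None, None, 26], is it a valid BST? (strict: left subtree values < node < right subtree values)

Level-order array: [34, 24, 37, 21, 33, None, None, None, None, 26]
Validate using subtree bounds (lo, hi): at each node, require lo < value < hi,
then recurse left with hi=value and right with lo=value.
Preorder trace (stopping at first violation):
  at node 34 with bounds (-inf, +inf): OK
  at node 24 with bounds (-inf, 34): OK
  at node 21 with bounds (-inf, 24): OK
  at node 33 with bounds (24, 34): OK
  at node 26 with bounds (24, 33): OK
  at node 37 with bounds (34, +inf): OK
No violation found at any node.
Result: Valid BST


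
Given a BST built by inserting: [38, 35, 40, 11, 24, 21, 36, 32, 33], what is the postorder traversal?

Tree insertion order: [38, 35, 40, 11, 24, 21, 36, 32, 33]
Tree (level-order array): [38, 35, 40, 11, 36, None, None, None, 24, None, None, 21, 32, None, None, None, 33]
Postorder traversal: [21, 33, 32, 24, 11, 36, 35, 40, 38]


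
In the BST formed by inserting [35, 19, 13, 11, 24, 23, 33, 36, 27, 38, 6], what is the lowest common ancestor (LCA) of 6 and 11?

Tree insertion order: [35, 19, 13, 11, 24, 23, 33, 36, 27, 38, 6]
Tree (level-order array): [35, 19, 36, 13, 24, None, 38, 11, None, 23, 33, None, None, 6, None, None, None, 27]
In a BST, the LCA of p=6, q=11 is the first node v on the
root-to-leaf path with p <= v <= q (go left if both < v, right if both > v).
Walk from root:
  at 35: both 6 and 11 < 35, go left
  at 19: both 6 and 11 < 19, go left
  at 13: both 6 and 11 < 13, go left
  at 11: 6 <= 11 <= 11, this is the LCA
LCA = 11


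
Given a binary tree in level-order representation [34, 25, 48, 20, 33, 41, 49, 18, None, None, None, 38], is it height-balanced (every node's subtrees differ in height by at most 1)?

Tree (level-order array): [34, 25, 48, 20, 33, 41, 49, 18, None, None, None, 38]
Definition: a tree is height-balanced if, at every node, |h(left) - h(right)| <= 1 (empty subtree has height -1).
Bottom-up per-node check:
  node 18: h_left=-1, h_right=-1, diff=0 [OK], height=0
  node 20: h_left=0, h_right=-1, diff=1 [OK], height=1
  node 33: h_left=-1, h_right=-1, diff=0 [OK], height=0
  node 25: h_left=1, h_right=0, diff=1 [OK], height=2
  node 38: h_left=-1, h_right=-1, diff=0 [OK], height=0
  node 41: h_left=0, h_right=-1, diff=1 [OK], height=1
  node 49: h_left=-1, h_right=-1, diff=0 [OK], height=0
  node 48: h_left=1, h_right=0, diff=1 [OK], height=2
  node 34: h_left=2, h_right=2, diff=0 [OK], height=3
All nodes satisfy the balance condition.
Result: Balanced


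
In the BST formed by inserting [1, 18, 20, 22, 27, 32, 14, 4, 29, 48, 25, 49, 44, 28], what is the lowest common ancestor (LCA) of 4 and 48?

Tree insertion order: [1, 18, 20, 22, 27, 32, 14, 4, 29, 48, 25, 49, 44, 28]
Tree (level-order array): [1, None, 18, 14, 20, 4, None, None, 22, None, None, None, 27, 25, 32, None, None, 29, 48, 28, None, 44, 49]
In a BST, the LCA of p=4, q=48 is the first node v on the
root-to-leaf path with p <= v <= q (go left if both < v, right if both > v).
Walk from root:
  at 1: both 4 and 48 > 1, go right
  at 18: 4 <= 18 <= 48, this is the LCA
LCA = 18


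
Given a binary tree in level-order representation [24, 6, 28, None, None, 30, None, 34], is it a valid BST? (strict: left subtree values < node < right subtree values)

Level-order array: [24, 6, 28, None, None, 30, None, 34]
Validate using subtree bounds (lo, hi): at each node, require lo < value < hi,
then recurse left with hi=value and right with lo=value.
Preorder trace (stopping at first violation):
  at node 24 with bounds (-inf, +inf): OK
  at node 6 with bounds (-inf, 24): OK
  at node 28 with bounds (24, +inf): OK
  at node 30 with bounds (24, 28): VIOLATION
Node 30 violates its bound: not (24 < 30 < 28).
Result: Not a valid BST


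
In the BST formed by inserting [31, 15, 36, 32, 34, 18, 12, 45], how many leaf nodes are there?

Tree built from: [31, 15, 36, 32, 34, 18, 12, 45]
Tree (level-order array): [31, 15, 36, 12, 18, 32, 45, None, None, None, None, None, 34]
Rule: A leaf has 0 children.
Per-node child counts:
  node 31: 2 child(ren)
  node 15: 2 child(ren)
  node 12: 0 child(ren)
  node 18: 0 child(ren)
  node 36: 2 child(ren)
  node 32: 1 child(ren)
  node 34: 0 child(ren)
  node 45: 0 child(ren)
Matching nodes: [12, 18, 34, 45]
Count of leaf nodes: 4


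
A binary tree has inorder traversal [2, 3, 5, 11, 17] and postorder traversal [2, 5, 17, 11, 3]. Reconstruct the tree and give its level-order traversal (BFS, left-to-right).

Inorder:   [2, 3, 5, 11, 17]
Postorder: [2, 5, 17, 11, 3]
Algorithm: postorder visits root last, so walk postorder right-to-left;
each value is the root of the current inorder slice — split it at that
value, recurse on the right subtree first, then the left.
Recursive splits:
  root=3; inorder splits into left=[2], right=[5, 11, 17]
  root=11; inorder splits into left=[5], right=[17]
  root=17; inorder splits into left=[], right=[]
  root=5; inorder splits into left=[], right=[]
  root=2; inorder splits into left=[], right=[]
Reconstructed level-order: [3, 2, 11, 5, 17]


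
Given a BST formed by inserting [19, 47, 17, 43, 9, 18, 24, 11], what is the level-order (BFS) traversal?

Tree insertion order: [19, 47, 17, 43, 9, 18, 24, 11]
Tree (level-order array): [19, 17, 47, 9, 18, 43, None, None, 11, None, None, 24]
BFS from the root, enqueuing left then right child of each popped node:
  queue [19] -> pop 19, enqueue [17, 47], visited so far: [19]
  queue [17, 47] -> pop 17, enqueue [9, 18], visited so far: [19, 17]
  queue [47, 9, 18] -> pop 47, enqueue [43], visited so far: [19, 17, 47]
  queue [9, 18, 43] -> pop 9, enqueue [11], visited so far: [19, 17, 47, 9]
  queue [18, 43, 11] -> pop 18, enqueue [none], visited so far: [19, 17, 47, 9, 18]
  queue [43, 11] -> pop 43, enqueue [24], visited so far: [19, 17, 47, 9, 18, 43]
  queue [11, 24] -> pop 11, enqueue [none], visited so far: [19, 17, 47, 9, 18, 43, 11]
  queue [24] -> pop 24, enqueue [none], visited so far: [19, 17, 47, 9, 18, 43, 11, 24]
Result: [19, 17, 47, 9, 18, 43, 11, 24]


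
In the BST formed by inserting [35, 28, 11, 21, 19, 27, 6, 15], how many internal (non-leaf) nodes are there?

Tree built from: [35, 28, 11, 21, 19, 27, 6, 15]
Tree (level-order array): [35, 28, None, 11, None, 6, 21, None, None, 19, 27, 15]
Rule: An internal node has at least one child.
Per-node child counts:
  node 35: 1 child(ren)
  node 28: 1 child(ren)
  node 11: 2 child(ren)
  node 6: 0 child(ren)
  node 21: 2 child(ren)
  node 19: 1 child(ren)
  node 15: 0 child(ren)
  node 27: 0 child(ren)
Matching nodes: [35, 28, 11, 21, 19]
Count of internal (non-leaf) nodes: 5


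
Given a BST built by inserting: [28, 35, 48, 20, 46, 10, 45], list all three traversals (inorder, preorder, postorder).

Tree insertion order: [28, 35, 48, 20, 46, 10, 45]
Tree (level-order array): [28, 20, 35, 10, None, None, 48, None, None, 46, None, 45]
Inorder (L, root, R): [10, 20, 28, 35, 45, 46, 48]
Preorder (root, L, R): [28, 20, 10, 35, 48, 46, 45]
Postorder (L, R, root): [10, 20, 45, 46, 48, 35, 28]


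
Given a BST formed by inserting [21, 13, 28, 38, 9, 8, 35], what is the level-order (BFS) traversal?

Tree insertion order: [21, 13, 28, 38, 9, 8, 35]
Tree (level-order array): [21, 13, 28, 9, None, None, 38, 8, None, 35]
BFS from the root, enqueuing left then right child of each popped node:
  queue [21] -> pop 21, enqueue [13, 28], visited so far: [21]
  queue [13, 28] -> pop 13, enqueue [9], visited so far: [21, 13]
  queue [28, 9] -> pop 28, enqueue [38], visited so far: [21, 13, 28]
  queue [9, 38] -> pop 9, enqueue [8], visited so far: [21, 13, 28, 9]
  queue [38, 8] -> pop 38, enqueue [35], visited so far: [21, 13, 28, 9, 38]
  queue [8, 35] -> pop 8, enqueue [none], visited so far: [21, 13, 28, 9, 38, 8]
  queue [35] -> pop 35, enqueue [none], visited so far: [21, 13, 28, 9, 38, 8, 35]
Result: [21, 13, 28, 9, 38, 8, 35]


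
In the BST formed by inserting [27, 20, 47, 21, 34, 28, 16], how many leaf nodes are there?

Tree built from: [27, 20, 47, 21, 34, 28, 16]
Tree (level-order array): [27, 20, 47, 16, 21, 34, None, None, None, None, None, 28]
Rule: A leaf has 0 children.
Per-node child counts:
  node 27: 2 child(ren)
  node 20: 2 child(ren)
  node 16: 0 child(ren)
  node 21: 0 child(ren)
  node 47: 1 child(ren)
  node 34: 1 child(ren)
  node 28: 0 child(ren)
Matching nodes: [16, 21, 28]
Count of leaf nodes: 3


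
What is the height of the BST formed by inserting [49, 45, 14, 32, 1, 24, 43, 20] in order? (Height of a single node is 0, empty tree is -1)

Insertion order: [49, 45, 14, 32, 1, 24, 43, 20]
Tree (level-order array): [49, 45, None, 14, None, 1, 32, None, None, 24, 43, 20]
Compute height bottom-up (empty subtree = -1):
  height(1) = 1 + max(-1, -1) = 0
  height(20) = 1 + max(-1, -1) = 0
  height(24) = 1 + max(0, -1) = 1
  height(43) = 1 + max(-1, -1) = 0
  height(32) = 1 + max(1, 0) = 2
  height(14) = 1 + max(0, 2) = 3
  height(45) = 1 + max(3, -1) = 4
  height(49) = 1 + max(4, -1) = 5
Height = 5


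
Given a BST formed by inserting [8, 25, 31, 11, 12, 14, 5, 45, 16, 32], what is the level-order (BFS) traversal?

Tree insertion order: [8, 25, 31, 11, 12, 14, 5, 45, 16, 32]
Tree (level-order array): [8, 5, 25, None, None, 11, 31, None, 12, None, 45, None, 14, 32, None, None, 16]
BFS from the root, enqueuing left then right child of each popped node:
  queue [8] -> pop 8, enqueue [5, 25], visited so far: [8]
  queue [5, 25] -> pop 5, enqueue [none], visited so far: [8, 5]
  queue [25] -> pop 25, enqueue [11, 31], visited so far: [8, 5, 25]
  queue [11, 31] -> pop 11, enqueue [12], visited so far: [8, 5, 25, 11]
  queue [31, 12] -> pop 31, enqueue [45], visited so far: [8, 5, 25, 11, 31]
  queue [12, 45] -> pop 12, enqueue [14], visited so far: [8, 5, 25, 11, 31, 12]
  queue [45, 14] -> pop 45, enqueue [32], visited so far: [8, 5, 25, 11, 31, 12, 45]
  queue [14, 32] -> pop 14, enqueue [16], visited so far: [8, 5, 25, 11, 31, 12, 45, 14]
  queue [32, 16] -> pop 32, enqueue [none], visited so far: [8, 5, 25, 11, 31, 12, 45, 14, 32]
  queue [16] -> pop 16, enqueue [none], visited so far: [8, 5, 25, 11, 31, 12, 45, 14, 32, 16]
Result: [8, 5, 25, 11, 31, 12, 45, 14, 32, 16]


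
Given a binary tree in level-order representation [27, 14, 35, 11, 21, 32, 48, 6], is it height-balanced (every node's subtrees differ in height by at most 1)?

Tree (level-order array): [27, 14, 35, 11, 21, 32, 48, 6]
Definition: a tree is height-balanced if, at every node, |h(left) - h(right)| <= 1 (empty subtree has height -1).
Bottom-up per-node check:
  node 6: h_left=-1, h_right=-1, diff=0 [OK], height=0
  node 11: h_left=0, h_right=-1, diff=1 [OK], height=1
  node 21: h_left=-1, h_right=-1, diff=0 [OK], height=0
  node 14: h_left=1, h_right=0, diff=1 [OK], height=2
  node 32: h_left=-1, h_right=-1, diff=0 [OK], height=0
  node 48: h_left=-1, h_right=-1, diff=0 [OK], height=0
  node 35: h_left=0, h_right=0, diff=0 [OK], height=1
  node 27: h_left=2, h_right=1, diff=1 [OK], height=3
All nodes satisfy the balance condition.
Result: Balanced


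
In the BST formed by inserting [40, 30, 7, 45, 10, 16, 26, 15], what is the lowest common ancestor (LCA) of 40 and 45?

Tree insertion order: [40, 30, 7, 45, 10, 16, 26, 15]
Tree (level-order array): [40, 30, 45, 7, None, None, None, None, 10, None, 16, 15, 26]
In a BST, the LCA of p=40, q=45 is the first node v on the
root-to-leaf path with p <= v <= q (go left if both < v, right if both > v).
Walk from root:
  at 40: 40 <= 40 <= 45, this is the LCA
LCA = 40


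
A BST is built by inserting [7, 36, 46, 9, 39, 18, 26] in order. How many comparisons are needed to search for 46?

Search path for 46: 7 -> 36 -> 46
Found: True
Comparisons: 3


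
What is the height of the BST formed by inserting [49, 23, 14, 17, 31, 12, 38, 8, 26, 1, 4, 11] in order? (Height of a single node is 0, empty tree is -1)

Insertion order: [49, 23, 14, 17, 31, 12, 38, 8, 26, 1, 4, 11]
Tree (level-order array): [49, 23, None, 14, 31, 12, 17, 26, 38, 8, None, None, None, None, None, None, None, 1, 11, None, 4]
Compute height bottom-up (empty subtree = -1):
  height(4) = 1 + max(-1, -1) = 0
  height(1) = 1 + max(-1, 0) = 1
  height(11) = 1 + max(-1, -1) = 0
  height(8) = 1 + max(1, 0) = 2
  height(12) = 1 + max(2, -1) = 3
  height(17) = 1 + max(-1, -1) = 0
  height(14) = 1 + max(3, 0) = 4
  height(26) = 1 + max(-1, -1) = 0
  height(38) = 1 + max(-1, -1) = 0
  height(31) = 1 + max(0, 0) = 1
  height(23) = 1 + max(4, 1) = 5
  height(49) = 1 + max(5, -1) = 6
Height = 6


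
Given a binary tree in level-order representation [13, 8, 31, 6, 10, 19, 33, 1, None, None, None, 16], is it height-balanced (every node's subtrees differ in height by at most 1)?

Tree (level-order array): [13, 8, 31, 6, 10, 19, 33, 1, None, None, None, 16]
Definition: a tree is height-balanced if, at every node, |h(left) - h(right)| <= 1 (empty subtree has height -1).
Bottom-up per-node check:
  node 1: h_left=-1, h_right=-1, diff=0 [OK], height=0
  node 6: h_left=0, h_right=-1, diff=1 [OK], height=1
  node 10: h_left=-1, h_right=-1, diff=0 [OK], height=0
  node 8: h_left=1, h_right=0, diff=1 [OK], height=2
  node 16: h_left=-1, h_right=-1, diff=0 [OK], height=0
  node 19: h_left=0, h_right=-1, diff=1 [OK], height=1
  node 33: h_left=-1, h_right=-1, diff=0 [OK], height=0
  node 31: h_left=1, h_right=0, diff=1 [OK], height=2
  node 13: h_left=2, h_right=2, diff=0 [OK], height=3
All nodes satisfy the balance condition.
Result: Balanced


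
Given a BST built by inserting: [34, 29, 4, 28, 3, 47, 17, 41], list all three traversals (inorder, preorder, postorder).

Tree insertion order: [34, 29, 4, 28, 3, 47, 17, 41]
Tree (level-order array): [34, 29, 47, 4, None, 41, None, 3, 28, None, None, None, None, 17]
Inorder (L, root, R): [3, 4, 17, 28, 29, 34, 41, 47]
Preorder (root, L, R): [34, 29, 4, 3, 28, 17, 47, 41]
Postorder (L, R, root): [3, 17, 28, 4, 29, 41, 47, 34]


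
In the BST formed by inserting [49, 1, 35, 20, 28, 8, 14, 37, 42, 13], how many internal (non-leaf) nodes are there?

Tree built from: [49, 1, 35, 20, 28, 8, 14, 37, 42, 13]
Tree (level-order array): [49, 1, None, None, 35, 20, 37, 8, 28, None, 42, None, 14, None, None, None, None, 13]
Rule: An internal node has at least one child.
Per-node child counts:
  node 49: 1 child(ren)
  node 1: 1 child(ren)
  node 35: 2 child(ren)
  node 20: 2 child(ren)
  node 8: 1 child(ren)
  node 14: 1 child(ren)
  node 13: 0 child(ren)
  node 28: 0 child(ren)
  node 37: 1 child(ren)
  node 42: 0 child(ren)
Matching nodes: [49, 1, 35, 20, 8, 14, 37]
Count of internal (non-leaf) nodes: 7


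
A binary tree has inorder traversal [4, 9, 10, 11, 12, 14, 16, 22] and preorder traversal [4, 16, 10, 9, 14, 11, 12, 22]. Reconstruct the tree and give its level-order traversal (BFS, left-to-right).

Inorder:  [4, 9, 10, 11, 12, 14, 16, 22]
Preorder: [4, 16, 10, 9, 14, 11, 12, 22]
Algorithm: preorder visits root first, so consume preorder in order;
for each root, split the current inorder slice at that value into
left-subtree inorder and right-subtree inorder, then recurse.
Recursive splits:
  root=4; inorder splits into left=[], right=[9, 10, 11, 12, 14, 16, 22]
  root=16; inorder splits into left=[9, 10, 11, 12, 14], right=[22]
  root=10; inorder splits into left=[9], right=[11, 12, 14]
  root=9; inorder splits into left=[], right=[]
  root=14; inorder splits into left=[11, 12], right=[]
  root=11; inorder splits into left=[], right=[12]
  root=12; inorder splits into left=[], right=[]
  root=22; inorder splits into left=[], right=[]
Reconstructed level-order: [4, 16, 10, 22, 9, 14, 11, 12]


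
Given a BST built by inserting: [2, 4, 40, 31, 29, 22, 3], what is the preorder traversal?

Tree insertion order: [2, 4, 40, 31, 29, 22, 3]
Tree (level-order array): [2, None, 4, 3, 40, None, None, 31, None, 29, None, 22]
Preorder traversal: [2, 4, 3, 40, 31, 29, 22]


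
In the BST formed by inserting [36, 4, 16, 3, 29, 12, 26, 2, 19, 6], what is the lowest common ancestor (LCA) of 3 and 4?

Tree insertion order: [36, 4, 16, 3, 29, 12, 26, 2, 19, 6]
Tree (level-order array): [36, 4, None, 3, 16, 2, None, 12, 29, None, None, 6, None, 26, None, None, None, 19]
In a BST, the LCA of p=3, q=4 is the first node v on the
root-to-leaf path with p <= v <= q (go left if both < v, right if both > v).
Walk from root:
  at 36: both 3 and 4 < 36, go left
  at 4: 3 <= 4 <= 4, this is the LCA
LCA = 4


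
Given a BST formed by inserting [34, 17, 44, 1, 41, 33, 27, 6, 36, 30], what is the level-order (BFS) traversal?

Tree insertion order: [34, 17, 44, 1, 41, 33, 27, 6, 36, 30]
Tree (level-order array): [34, 17, 44, 1, 33, 41, None, None, 6, 27, None, 36, None, None, None, None, 30]
BFS from the root, enqueuing left then right child of each popped node:
  queue [34] -> pop 34, enqueue [17, 44], visited so far: [34]
  queue [17, 44] -> pop 17, enqueue [1, 33], visited so far: [34, 17]
  queue [44, 1, 33] -> pop 44, enqueue [41], visited so far: [34, 17, 44]
  queue [1, 33, 41] -> pop 1, enqueue [6], visited so far: [34, 17, 44, 1]
  queue [33, 41, 6] -> pop 33, enqueue [27], visited so far: [34, 17, 44, 1, 33]
  queue [41, 6, 27] -> pop 41, enqueue [36], visited so far: [34, 17, 44, 1, 33, 41]
  queue [6, 27, 36] -> pop 6, enqueue [none], visited so far: [34, 17, 44, 1, 33, 41, 6]
  queue [27, 36] -> pop 27, enqueue [30], visited so far: [34, 17, 44, 1, 33, 41, 6, 27]
  queue [36, 30] -> pop 36, enqueue [none], visited so far: [34, 17, 44, 1, 33, 41, 6, 27, 36]
  queue [30] -> pop 30, enqueue [none], visited so far: [34, 17, 44, 1, 33, 41, 6, 27, 36, 30]
Result: [34, 17, 44, 1, 33, 41, 6, 27, 36, 30]


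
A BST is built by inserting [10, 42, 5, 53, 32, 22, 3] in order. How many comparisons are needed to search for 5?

Search path for 5: 10 -> 5
Found: True
Comparisons: 2


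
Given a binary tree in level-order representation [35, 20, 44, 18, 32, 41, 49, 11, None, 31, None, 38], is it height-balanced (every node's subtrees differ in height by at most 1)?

Tree (level-order array): [35, 20, 44, 18, 32, 41, 49, 11, None, 31, None, 38]
Definition: a tree is height-balanced if, at every node, |h(left) - h(right)| <= 1 (empty subtree has height -1).
Bottom-up per-node check:
  node 11: h_left=-1, h_right=-1, diff=0 [OK], height=0
  node 18: h_left=0, h_right=-1, diff=1 [OK], height=1
  node 31: h_left=-1, h_right=-1, diff=0 [OK], height=0
  node 32: h_left=0, h_right=-1, diff=1 [OK], height=1
  node 20: h_left=1, h_right=1, diff=0 [OK], height=2
  node 38: h_left=-1, h_right=-1, diff=0 [OK], height=0
  node 41: h_left=0, h_right=-1, diff=1 [OK], height=1
  node 49: h_left=-1, h_right=-1, diff=0 [OK], height=0
  node 44: h_left=1, h_right=0, diff=1 [OK], height=2
  node 35: h_left=2, h_right=2, diff=0 [OK], height=3
All nodes satisfy the balance condition.
Result: Balanced


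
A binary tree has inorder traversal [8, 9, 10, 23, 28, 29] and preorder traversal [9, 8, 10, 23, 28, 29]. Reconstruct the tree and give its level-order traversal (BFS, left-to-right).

Inorder:  [8, 9, 10, 23, 28, 29]
Preorder: [9, 8, 10, 23, 28, 29]
Algorithm: preorder visits root first, so consume preorder in order;
for each root, split the current inorder slice at that value into
left-subtree inorder and right-subtree inorder, then recurse.
Recursive splits:
  root=9; inorder splits into left=[8], right=[10, 23, 28, 29]
  root=8; inorder splits into left=[], right=[]
  root=10; inorder splits into left=[], right=[23, 28, 29]
  root=23; inorder splits into left=[], right=[28, 29]
  root=28; inorder splits into left=[], right=[29]
  root=29; inorder splits into left=[], right=[]
Reconstructed level-order: [9, 8, 10, 23, 28, 29]


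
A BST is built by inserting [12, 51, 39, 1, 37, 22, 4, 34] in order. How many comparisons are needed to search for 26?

Search path for 26: 12 -> 51 -> 39 -> 37 -> 22 -> 34
Found: False
Comparisons: 6


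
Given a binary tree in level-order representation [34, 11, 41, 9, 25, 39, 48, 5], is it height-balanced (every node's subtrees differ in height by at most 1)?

Tree (level-order array): [34, 11, 41, 9, 25, 39, 48, 5]
Definition: a tree is height-balanced if, at every node, |h(left) - h(right)| <= 1 (empty subtree has height -1).
Bottom-up per-node check:
  node 5: h_left=-1, h_right=-1, diff=0 [OK], height=0
  node 9: h_left=0, h_right=-1, diff=1 [OK], height=1
  node 25: h_left=-1, h_right=-1, diff=0 [OK], height=0
  node 11: h_left=1, h_right=0, diff=1 [OK], height=2
  node 39: h_left=-1, h_right=-1, diff=0 [OK], height=0
  node 48: h_left=-1, h_right=-1, diff=0 [OK], height=0
  node 41: h_left=0, h_right=0, diff=0 [OK], height=1
  node 34: h_left=2, h_right=1, diff=1 [OK], height=3
All nodes satisfy the balance condition.
Result: Balanced


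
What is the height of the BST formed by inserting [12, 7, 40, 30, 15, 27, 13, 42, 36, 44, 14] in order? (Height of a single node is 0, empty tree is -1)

Insertion order: [12, 7, 40, 30, 15, 27, 13, 42, 36, 44, 14]
Tree (level-order array): [12, 7, 40, None, None, 30, 42, 15, 36, None, 44, 13, 27, None, None, None, None, None, 14]
Compute height bottom-up (empty subtree = -1):
  height(7) = 1 + max(-1, -1) = 0
  height(14) = 1 + max(-1, -1) = 0
  height(13) = 1 + max(-1, 0) = 1
  height(27) = 1 + max(-1, -1) = 0
  height(15) = 1 + max(1, 0) = 2
  height(36) = 1 + max(-1, -1) = 0
  height(30) = 1 + max(2, 0) = 3
  height(44) = 1 + max(-1, -1) = 0
  height(42) = 1 + max(-1, 0) = 1
  height(40) = 1 + max(3, 1) = 4
  height(12) = 1 + max(0, 4) = 5
Height = 5


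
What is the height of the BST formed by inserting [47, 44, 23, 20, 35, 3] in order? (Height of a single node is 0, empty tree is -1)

Insertion order: [47, 44, 23, 20, 35, 3]
Tree (level-order array): [47, 44, None, 23, None, 20, 35, 3]
Compute height bottom-up (empty subtree = -1):
  height(3) = 1 + max(-1, -1) = 0
  height(20) = 1 + max(0, -1) = 1
  height(35) = 1 + max(-1, -1) = 0
  height(23) = 1 + max(1, 0) = 2
  height(44) = 1 + max(2, -1) = 3
  height(47) = 1 + max(3, -1) = 4
Height = 4


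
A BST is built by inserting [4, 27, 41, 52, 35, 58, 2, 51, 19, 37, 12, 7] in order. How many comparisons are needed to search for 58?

Search path for 58: 4 -> 27 -> 41 -> 52 -> 58
Found: True
Comparisons: 5


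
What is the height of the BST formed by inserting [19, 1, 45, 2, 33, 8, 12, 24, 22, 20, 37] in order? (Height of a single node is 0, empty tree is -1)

Insertion order: [19, 1, 45, 2, 33, 8, 12, 24, 22, 20, 37]
Tree (level-order array): [19, 1, 45, None, 2, 33, None, None, 8, 24, 37, None, 12, 22, None, None, None, None, None, 20]
Compute height bottom-up (empty subtree = -1):
  height(12) = 1 + max(-1, -1) = 0
  height(8) = 1 + max(-1, 0) = 1
  height(2) = 1 + max(-1, 1) = 2
  height(1) = 1 + max(-1, 2) = 3
  height(20) = 1 + max(-1, -1) = 0
  height(22) = 1 + max(0, -1) = 1
  height(24) = 1 + max(1, -1) = 2
  height(37) = 1 + max(-1, -1) = 0
  height(33) = 1 + max(2, 0) = 3
  height(45) = 1 + max(3, -1) = 4
  height(19) = 1 + max(3, 4) = 5
Height = 5


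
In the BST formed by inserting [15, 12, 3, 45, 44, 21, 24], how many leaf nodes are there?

Tree built from: [15, 12, 3, 45, 44, 21, 24]
Tree (level-order array): [15, 12, 45, 3, None, 44, None, None, None, 21, None, None, 24]
Rule: A leaf has 0 children.
Per-node child counts:
  node 15: 2 child(ren)
  node 12: 1 child(ren)
  node 3: 0 child(ren)
  node 45: 1 child(ren)
  node 44: 1 child(ren)
  node 21: 1 child(ren)
  node 24: 0 child(ren)
Matching nodes: [3, 24]
Count of leaf nodes: 2


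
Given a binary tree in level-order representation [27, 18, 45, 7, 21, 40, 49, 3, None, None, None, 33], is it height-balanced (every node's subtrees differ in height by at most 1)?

Tree (level-order array): [27, 18, 45, 7, 21, 40, 49, 3, None, None, None, 33]
Definition: a tree is height-balanced if, at every node, |h(left) - h(right)| <= 1 (empty subtree has height -1).
Bottom-up per-node check:
  node 3: h_left=-1, h_right=-1, diff=0 [OK], height=0
  node 7: h_left=0, h_right=-1, diff=1 [OK], height=1
  node 21: h_left=-1, h_right=-1, diff=0 [OK], height=0
  node 18: h_left=1, h_right=0, diff=1 [OK], height=2
  node 33: h_left=-1, h_right=-1, diff=0 [OK], height=0
  node 40: h_left=0, h_right=-1, diff=1 [OK], height=1
  node 49: h_left=-1, h_right=-1, diff=0 [OK], height=0
  node 45: h_left=1, h_right=0, diff=1 [OK], height=2
  node 27: h_left=2, h_right=2, diff=0 [OK], height=3
All nodes satisfy the balance condition.
Result: Balanced


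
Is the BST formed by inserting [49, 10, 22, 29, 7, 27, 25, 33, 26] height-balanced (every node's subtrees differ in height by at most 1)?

Tree (level-order array): [49, 10, None, 7, 22, None, None, None, 29, 27, 33, 25, None, None, None, None, 26]
Definition: a tree is height-balanced if, at every node, |h(left) - h(right)| <= 1 (empty subtree has height -1).
Bottom-up per-node check:
  node 7: h_left=-1, h_right=-1, diff=0 [OK], height=0
  node 26: h_left=-1, h_right=-1, diff=0 [OK], height=0
  node 25: h_left=-1, h_right=0, diff=1 [OK], height=1
  node 27: h_left=1, h_right=-1, diff=2 [FAIL (|1--1|=2 > 1)], height=2
  node 33: h_left=-1, h_right=-1, diff=0 [OK], height=0
  node 29: h_left=2, h_right=0, diff=2 [FAIL (|2-0|=2 > 1)], height=3
  node 22: h_left=-1, h_right=3, diff=4 [FAIL (|-1-3|=4 > 1)], height=4
  node 10: h_left=0, h_right=4, diff=4 [FAIL (|0-4|=4 > 1)], height=5
  node 49: h_left=5, h_right=-1, diff=6 [FAIL (|5--1|=6 > 1)], height=6
Node 27 violates the condition: |1 - -1| = 2 > 1.
Result: Not balanced


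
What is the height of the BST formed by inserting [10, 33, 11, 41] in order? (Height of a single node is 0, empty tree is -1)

Insertion order: [10, 33, 11, 41]
Tree (level-order array): [10, None, 33, 11, 41]
Compute height bottom-up (empty subtree = -1):
  height(11) = 1 + max(-1, -1) = 0
  height(41) = 1 + max(-1, -1) = 0
  height(33) = 1 + max(0, 0) = 1
  height(10) = 1 + max(-1, 1) = 2
Height = 2


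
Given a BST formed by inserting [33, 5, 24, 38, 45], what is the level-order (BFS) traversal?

Tree insertion order: [33, 5, 24, 38, 45]
Tree (level-order array): [33, 5, 38, None, 24, None, 45]
BFS from the root, enqueuing left then right child of each popped node:
  queue [33] -> pop 33, enqueue [5, 38], visited so far: [33]
  queue [5, 38] -> pop 5, enqueue [24], visited so far: [33, 5]
  queue [38, 24] -> pop 38, enqueue [45], visited so far: [33, 5, 38]
  queue [24, 45] -> pop 24, enqueue [none], visited so far: [33, 5, 38, 24]
  queue [45] -> pop 45, enqueue [none], visited so far: [33, 5, 38, 24, 45]
Result: [33, 5, 38, 24, 45]


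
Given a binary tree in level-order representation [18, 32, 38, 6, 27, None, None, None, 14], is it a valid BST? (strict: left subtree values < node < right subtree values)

Level-order array: [18, 32, 38, 6, 27, None, None, None, 14]
Validate using subtree bounds (lo, hi): at each node, require lo < value < hi,
then recurse left with hi=value and right with lo=value.
Preorder trace (stopping at first violation):
  at node 18 with bounds (-inf, +inf): OK
  at node 32 with bounds (-inf, 18): VIOLATION
Node 32 violates its bound: not (-inf < 32 < 18).
Result: Not a valid BST


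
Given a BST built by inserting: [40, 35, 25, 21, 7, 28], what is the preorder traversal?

Tree insertion order: [40, 35, 25, 21, 7, 28]
Tree (level-order array): [40, 35, None, 25, None, 21, 28, 7]
Preorder traversal: [40, 35, 25, 21, 7, 28]


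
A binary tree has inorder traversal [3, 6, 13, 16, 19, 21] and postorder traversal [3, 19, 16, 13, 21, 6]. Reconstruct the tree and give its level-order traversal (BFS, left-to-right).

Inorder:   [3, 6, 13, 16, 19, 21]
Postorder: [3, 19, 16, 13, 21, 6]
Algorithm: postorder visits root last, so walk postorder right-to-left;
each value is the root of the current inorder slice — split it at that
value, recurse on the right subtree first, then the left.
Recursive splits:
  root=6; inorder splits into left=[3], right=[13, 16, 19, 21]
  root=21; inorder splits into left=[13, 16, 19], right=[]
  root=13; inorder splits into left=[], right=[16, 19]
  root=16; inorder splits into left=[], right=[19]
  root=19; inorder splits into left=[], right=[]
  root=3; inorder splits into left=[], right=[]
Reconstructed level-order: [6, 3, 21, 13, 16, 19]


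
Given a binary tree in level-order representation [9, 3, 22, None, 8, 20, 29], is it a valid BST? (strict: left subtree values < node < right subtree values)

Level-order array: [9, 3, 22, None, 8, 20, 29]
Validate using subtree bounds (lo, hi): at each node, require lo < value < hi,
then recurse left with hi=value and right with lo=value.
Preorder trace (stopping at first violation):
  at node 9 with bounds (-inf, +inf): OK
  at node 3 with bounds (-inf, 9): OK
  at node 8 with bounds (3, 9): OK
  at node 22 with bounds (9, +inf): OK
  at node 20 with bounds (9, 22): OK
  at node 29 with bounds (22, +inf): OK
No violation found at any node.
Result: Valid BST


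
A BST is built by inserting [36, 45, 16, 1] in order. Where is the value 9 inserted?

Starting tree (level order): [36, 16, 45, 1]
Insertion path: 36 -> 16 -> 1
Result: insert 9 as right child of 1
Final tree (level order): [36, 16, 45, 1, None, None, None, None, 9]


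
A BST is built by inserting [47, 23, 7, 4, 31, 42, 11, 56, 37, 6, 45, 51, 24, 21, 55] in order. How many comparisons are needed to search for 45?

Search path for 45: 47 -> 23 -> 31 -> 42 -> 45
Found: True
Comparisons: 5


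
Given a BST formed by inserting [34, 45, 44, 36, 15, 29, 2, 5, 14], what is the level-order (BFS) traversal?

Tree insertion order: [34, 45, 44, 36, 15, 29, 2, 5, 14]
Tree (level-order array): [34, 15, 45, 2, 29, 44, None, None, 5, None, None, 36, None, None, 14]
BFS from the root, enqueuing left then right child of each popped node:
  queue [34] -> pop 34, enqueue [15, 45], visited so far: [34]
  queue [15, 45] -> pop 15, enqueue [2, 29], visited so far: [34, 15]
  queue [45, 2, 29] -> pop 45, enqueue [44], visited so far: [34, 15, 45]
  queue [2, 29, 44] -> pop 2, enqueue [5], visited so far: [34, 15, 45, 2]
  queue [29, 44, 5] -> pop 29, enqueue [none], visited so far: [34, 15, 45, 2, 29]
  queue [44, 5] -> pop 44, enqueue [36], visited so far: [34, 15, 45, 2, 29, 44]
  queue [5, 36] -> pop 5, enqueue [14], visited so far: [34, 15, 45, 2, 29, 44, 5]
  queue [36, 14] -> pop 36, enqueue [none], visited so far: [34, 15, 45, 2, 29, 44, 5, 36]
  queue [14] -> pop 14, enqueue [none], visited so far: [34, 15, 45, 2, 29, 44, 5, 36, 14]
Result: [34, 15, 45, 2, 29, 44, 5, 36, 14]


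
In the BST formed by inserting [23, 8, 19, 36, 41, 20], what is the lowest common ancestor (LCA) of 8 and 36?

Tree insertion order: [23, 8, 19, 36, 41, 20]
Tree (level-order array): [23, 8, 36, None, 19, None, 41, None, 20]
In a BST, the LCA of p=8, q=36 is the first node v on the
root-to-leaf path with p <= v <= q (go left if both < v, right if both > v).
Walk from root:
  at 23: 8 <= 23 <= 36, this is the LCA
LCA = 23


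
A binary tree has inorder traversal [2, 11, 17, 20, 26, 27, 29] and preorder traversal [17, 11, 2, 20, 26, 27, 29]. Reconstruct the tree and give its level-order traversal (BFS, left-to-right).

Inorder:  [2, 11, 17, 20, 26, 27, 29]
Preorder: [17, 11, 2, 20, 26, 27, 29]
Algorithm: preorder visits root first, so consume preorder in order;
for each root, split the current inorder slice at that value into
left-subtree inorder and right-subtree inorder, then recurse.
Recursive splits:
  root=17; inorder splits into left=[2, 11], right=[20, 26, 27, 29]
  root=11; inorder splits into left=[2], right=[]
  root=2; inorder splits into left=[], right=[]
  root=20; inorder splits into left=[], right=[26, 27, 29]
  root=26; inorder splits into left=[], right=[27, 29]
  root=27; inorder splits into left=[], right=[29]
  root=29; inorder splits into left=[], right=[]
Reconstructed level-order: [17, 11, 20, 2, 26, 27, 29]


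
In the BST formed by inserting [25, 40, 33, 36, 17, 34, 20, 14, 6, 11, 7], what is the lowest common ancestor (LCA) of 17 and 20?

Tree insertion order: [25, 40, 33, 36, 17, 34, 20, 14, 6, 11, 7]
Tree (level-order array): [25, 17, 40, 14, 20, 33, None, 6, None, None, None, None, 36, None, 11, 34, None, 7]
In a BST, the LCA of p=17, q=20 is the first node v on the
root-to-leaf path with p <= v <= q (go left if both < v, right if both > v).
Walk from root:
  at 25: both 17 and 20 < 25, go left
  at 17: 17 <= 17 <= 20, this is the LCA
LCA = 17


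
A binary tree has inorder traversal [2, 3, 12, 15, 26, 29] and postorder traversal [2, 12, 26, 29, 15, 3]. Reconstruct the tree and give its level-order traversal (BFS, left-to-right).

Inorder:   [2, 3, 12, 15, 26, 29]
Postorder: [2, 12, 26, 29, 15, 3]
Algorithm: postorder visits root last, so walk postorder right-to-left;
each value is the root of the current inorder slice — split it at that
value, recurse on the right subtree first, then the left.
Recursive splits:
  root=3; inorder splits into left=[2], right=[12, 15, 26, 29]
  root=15; inorder splits into left=[12], right=[26, 29]
  root=29; inorder splits into left=[26], right=[]
  root=26; inorder splits into left=[], right=[]
  root=12; inorder splits into left=[], right=[]
  root=2; inorder splits into left=[], right=[]
Reconstructed level-order: [3, 2, 15, 12, 29, 26]
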